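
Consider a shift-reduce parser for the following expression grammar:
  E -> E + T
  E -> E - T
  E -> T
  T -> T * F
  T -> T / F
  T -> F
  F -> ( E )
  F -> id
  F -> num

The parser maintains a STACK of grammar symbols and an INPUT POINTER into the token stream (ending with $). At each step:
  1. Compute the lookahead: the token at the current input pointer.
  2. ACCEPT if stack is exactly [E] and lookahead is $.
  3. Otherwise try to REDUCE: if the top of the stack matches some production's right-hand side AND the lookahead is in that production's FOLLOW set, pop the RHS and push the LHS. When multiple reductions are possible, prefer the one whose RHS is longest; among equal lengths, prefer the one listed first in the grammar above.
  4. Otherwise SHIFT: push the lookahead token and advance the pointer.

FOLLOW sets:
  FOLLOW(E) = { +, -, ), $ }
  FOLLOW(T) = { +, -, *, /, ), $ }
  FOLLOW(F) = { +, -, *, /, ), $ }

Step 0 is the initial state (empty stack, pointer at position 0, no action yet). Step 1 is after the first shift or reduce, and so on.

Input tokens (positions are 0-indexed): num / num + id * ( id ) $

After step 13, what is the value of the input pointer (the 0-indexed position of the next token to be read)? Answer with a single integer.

Answer: 6

Derivation:
Step 1: shift num. Stack=[num] ptr=1 lookahead=/ remaining=[/ num + id * ( id ) $]
Step 2: reduce F->num. Stack=[F] ptr=1 lookahead=/ remaining=[/ num + id * ( id ) $]
Step 3: reduce T->F. Stack=[T] ptr=1 lookahead=/ remaining=[/ num + id * ( id ) $]
Step 4: shift /. Stack=[T /] ptr=2 lookahead=num remaining=[num + id * ( id ) $]
Step 5: shift num. Stack=[T / num] ptr=3 lookahead=+ remaining=[+ id * ( id ) $]
Step 6: reduce F->num. Stack=[T / F] ptr=3 lookahead=+ remaining=[+ id * ( id ) $]
Step 7: reduce T->T / F. Stack=[T] ptr=3 lookahead=+ remaining=[+ id * ( id ) $]
Step 8: reduce E->T. Stack=[E] ptr=3 lookahead=+ remaining=[+ id * ( id ) $]
Step 9: shift +. Stack=[E +] ptr=4 lookahead=id remaining=[id * ( id ) $]
Step 10: shift id. Stack=[E + id] ptr=5 lookahead=* remaining=[* ( id ) $]
Step 11: reduce F->id. Stack=[E + F] ptr=5 lookahead=* remaining=[* ( id ) $]
Step 12: reduce T->F. Stack=[E + T] ptr=5 lookahead=* remaining=[* ( id ) $]
Step 13: shift *. Stack=[E + T *] ptr=6 lookahead=( remaining=[( id ) $]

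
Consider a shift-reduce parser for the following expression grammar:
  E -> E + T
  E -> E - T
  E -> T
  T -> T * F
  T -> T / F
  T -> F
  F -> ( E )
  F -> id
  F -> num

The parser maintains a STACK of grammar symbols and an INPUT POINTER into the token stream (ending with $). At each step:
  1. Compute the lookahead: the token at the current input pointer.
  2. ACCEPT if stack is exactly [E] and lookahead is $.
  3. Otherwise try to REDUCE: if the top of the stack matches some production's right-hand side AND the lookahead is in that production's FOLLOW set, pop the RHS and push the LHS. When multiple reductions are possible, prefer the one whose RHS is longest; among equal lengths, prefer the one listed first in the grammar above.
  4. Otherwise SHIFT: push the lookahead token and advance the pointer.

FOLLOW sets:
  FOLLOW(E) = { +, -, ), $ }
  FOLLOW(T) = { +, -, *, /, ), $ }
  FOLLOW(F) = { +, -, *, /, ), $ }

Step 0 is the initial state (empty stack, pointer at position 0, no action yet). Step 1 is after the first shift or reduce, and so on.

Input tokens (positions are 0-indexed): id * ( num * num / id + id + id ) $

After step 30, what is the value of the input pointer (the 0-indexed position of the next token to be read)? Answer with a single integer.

Step 1: shift id. Stack=[id] ptr=1 lookahead=* remaining=[* ( num * num / id + id + id ) $]
Step 2: reduce F->id. Stack=[F] ptr=1 lookahead=* remaining=[* ( num * num / id + id + id ) $]
Step 3: reduce T->F. Stack=[T] ptr=1 lookahead=* remaining=[* ( num * num / id + id + id ) $]
Step 4: shift *. Stack=[T *] ptr=2 lookahead=( remaining=[( num * num / id + id + id ) $]
Step 5: shift (. Stack=[T * (] ptr=3 lookahead=num remaining=[num * num / id + id + id ) $]
Step 6: shift num. Stack=[T * ( num] ptr=4 lookahead=* remaining=[* num / id + id + id ) $]
Step 7: reduce F->num. Stack=[T * ( F] ptr=4 lookahead=* remaining=[* num / id + id + id ) $]
Step 8: reduce T->F. Stack=[T * ( T] ptr=4 lookahead=* remaining=[* num / id + id + id ) $]
Step 9: shift *. Stack=[T * ( T *] ptr=5 lookahead=num remaining=[num / id + id + id ) $]
Step 10: shift num. Stack=[T * ( T * num] ptr=6 lookahead=/ remaining=[/ id + id + id ) $]
Step 11: reduce F->num. Stack=[T * ( T * F] ptr=6 lookahead=/ remaining=[/ id + id + id ) $]
Step 12: reduce T->T * F. Stack=[T * ( T] ptr=6 lookahead=/ remaining=[/ id + id + id ) $]
Step 13: shift /. Stack=[T * ( T /] ptr=7 lookahead=id remaining=[id + id + id ) $]
Step 14: shift id. Stack=[T * ( T / id] ptr=8 lookahead=+ remaining=[+ id + id ) $]
Step 15: reduce F->id. Stack=[T * ( T / F] ptr=8 lookahead=+ remaining=[+ id + id ) $]
Step 16: reduce T->T / F. Stack=[T * ( T] ptr=8 lookahead=+ remaining=[+ id + id ) $]
Step 17: reduce E->T. Stack=[T * ( E] ptr=8 lookahead=+ remaining=[+ id + id ) $]
Step 18: shift +. Stack=[T * ( E +] ptr=9 lookahead=id remaining=[id + id ) $]
Step 19: shift id. Stack=[T * ( E + id] ptr=10 lookahead=+ remaining=[+ id ) $]
Step 20: reduce F->id. Stack=[T * ( E + F] ptr=10 lookahead=+ remaining=[+ id ) $]
Step 21: reduce T->F. Stack=[T * ( E + T] ptr=10 lookahead=+ remaining=[+ id ) $]
Step 22: reduce E->E + T. Stack=[T * ( E] ptr=10 lookahead=+ remaining=[+ id ) $]
Step 23: shift +. Stack=[T * ( E +] ptr=11 lookahead=id remaining=[id ) $]
Step 24: shift id. Stack=[T * ( E + id] ptr=12 lookahead=) remaining=[) $]
Step 25: reduce F->id. Stack=[T * ( E + F] ptr=12 lookahead=) remaining=[) $]
Step 26: reduce T->F. Stack=[T * ( E + T] ptr=12 lookahead=) remaining=[) $]
Step 27: reduce E->E + T. Stack=[T * ( E] ptr=12 lookahead=) remaining=[) $]
Step 28: shift ). Stack=[T * ( E )] ptr=13 lookahead=$ remaining=[$]
Step 29: reduce F->( E ). Stack=[T * F] ptr=13 lookahead=$ remaining=[$]
Step 30: reduce T->T * F. Stack=[T] ptr=13 lookahead=$ remaining=[$]

Answer: 13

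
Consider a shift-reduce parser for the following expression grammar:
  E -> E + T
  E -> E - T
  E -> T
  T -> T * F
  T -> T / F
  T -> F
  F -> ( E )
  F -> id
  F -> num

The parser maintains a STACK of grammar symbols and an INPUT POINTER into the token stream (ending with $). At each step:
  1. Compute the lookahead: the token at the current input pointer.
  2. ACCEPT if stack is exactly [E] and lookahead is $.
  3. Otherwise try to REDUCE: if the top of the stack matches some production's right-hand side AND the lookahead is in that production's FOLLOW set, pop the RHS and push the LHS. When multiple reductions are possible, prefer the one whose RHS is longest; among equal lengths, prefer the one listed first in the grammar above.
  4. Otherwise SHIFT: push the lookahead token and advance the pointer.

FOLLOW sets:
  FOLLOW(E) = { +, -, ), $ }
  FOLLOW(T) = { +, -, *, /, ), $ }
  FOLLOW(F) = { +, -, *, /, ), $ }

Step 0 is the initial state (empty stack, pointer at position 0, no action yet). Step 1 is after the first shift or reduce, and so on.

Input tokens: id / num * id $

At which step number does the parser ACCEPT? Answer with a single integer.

Answer: 13

Derivation:
Step 1: shift id. Stack=[id] ptr=1 lookahead=/ remaining=[/ num * id $]
Step 2: reduce F->id. Stack=[F] ptr=1 lookahead=/ remaining=[/ num * id $]
Step 3: reduce T->F. Stack=[T] ptr=1 lookahead=/ remaining=[/ num * id $]
Step 4: shift /. Stack=[T /] ptr=2 lookahead=num remaining=[num * id $]
Step 5: shift num. Stack=[T / num] ptr=3 lookahead=* remaining=[* id $]
Step 6: reduce F->num. Stack=[T / F] ptr=3 lookahead=* remaining=[* id $]
Step 7: reduce T->T / F. Stack=[T] ptr=3 lookahead=* remaining=[* id $]
Step 8: shift *. Stack=[T *] ptr=4 lookahead=id remaining=[id $]
Step 9: shift id. Stack=[T * id] ptr=5 lookahead=$ remaining=[$]
Step 10: reduce F->id. Stack=[T * F] ptr=5 lookahead=$ remaining=[$]
Step 11: reduce T->T * F. Stack=[T] ptr=5 lookahead=$ remaining=[$]
Step 12: reduce E->T. Stack=[E] ptr=5 lookahead=$ remaining=[$]
Step 13: accept. Stack=[E] ptr=5 lookahead=$ remaining=[$]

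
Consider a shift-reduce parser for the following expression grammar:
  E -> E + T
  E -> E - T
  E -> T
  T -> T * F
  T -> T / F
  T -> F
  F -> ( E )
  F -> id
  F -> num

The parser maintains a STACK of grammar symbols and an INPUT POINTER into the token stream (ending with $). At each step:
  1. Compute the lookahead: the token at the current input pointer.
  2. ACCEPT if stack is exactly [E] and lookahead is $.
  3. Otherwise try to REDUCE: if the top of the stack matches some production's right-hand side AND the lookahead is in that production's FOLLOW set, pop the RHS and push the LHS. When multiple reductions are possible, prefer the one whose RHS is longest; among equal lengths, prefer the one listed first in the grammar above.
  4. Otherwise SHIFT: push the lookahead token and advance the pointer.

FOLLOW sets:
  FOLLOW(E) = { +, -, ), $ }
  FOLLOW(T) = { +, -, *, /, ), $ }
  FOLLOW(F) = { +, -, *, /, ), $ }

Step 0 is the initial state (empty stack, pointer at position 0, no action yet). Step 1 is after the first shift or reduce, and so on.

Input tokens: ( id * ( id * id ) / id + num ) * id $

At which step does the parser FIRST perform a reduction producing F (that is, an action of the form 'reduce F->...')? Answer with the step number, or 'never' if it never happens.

Answer: 3

Derivation:
Step 1: shift (. Stack=[(] ptr=1 lookahead=id remaining=[id * ( id * id ) / id + num ) * id $]
Step 2: shift id. Stack=[( id] ptr=2 lookahead=* remaining=[* ( id * id ) / id + num ) * id $]
Step 3: reduce F->id. Stack=[( F] ptr=2 lookahead=* remaining=[* ( id * id ) / id + num ) * id $]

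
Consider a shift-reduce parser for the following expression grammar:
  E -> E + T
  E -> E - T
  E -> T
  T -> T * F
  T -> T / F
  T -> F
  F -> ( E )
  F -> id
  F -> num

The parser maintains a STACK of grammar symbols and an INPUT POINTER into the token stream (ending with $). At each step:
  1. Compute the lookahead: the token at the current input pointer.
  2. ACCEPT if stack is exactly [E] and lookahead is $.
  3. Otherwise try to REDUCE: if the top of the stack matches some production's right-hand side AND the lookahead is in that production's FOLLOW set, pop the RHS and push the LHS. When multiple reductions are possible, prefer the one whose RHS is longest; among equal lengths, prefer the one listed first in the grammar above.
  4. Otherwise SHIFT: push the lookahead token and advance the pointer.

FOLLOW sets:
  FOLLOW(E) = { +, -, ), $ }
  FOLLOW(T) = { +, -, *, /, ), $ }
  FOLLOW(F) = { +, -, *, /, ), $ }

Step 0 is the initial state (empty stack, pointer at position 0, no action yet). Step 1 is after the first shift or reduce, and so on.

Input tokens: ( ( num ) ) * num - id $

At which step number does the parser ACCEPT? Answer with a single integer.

Step 1: shift (. Stack=[(] ptr=1 lookahead=( remaining=[( num ) ) * num - id $]
Step 2: shift (. Stack=[( (] ptr=2 lookahead=num remaining=[num ) ) * num - id $]
Step 3: shift num. Stack=[( ( num] ptr=3 lookahead=) remaining=[) ) * num - id $]
Step 4: reduce F->num. Stack=[( ( F] ptr=3 lookahead=) remaining=[) ) * num - id $]
Step 5: reduce T->F. Stack=[( ( T] ptr=3 lookahead=) remaining=[) ) * num - id $]
Step 6: reduce E->T. Stack=[( ( E] ptr=3 lookahead=) remaining=[) ) * num - id $]
Step 7: shift ). Stack=[( ( E )] ptr=4 lookahead=) remaining=[) * num - id $]
Step 8: reduce F->( E ). Stack=[( F] ptr=4 lookahead=) remaining=[) * num - id $]
Step 9: reduce T->F. Stack=[( T] ptr=4 lookahead=) remaining=[) * num - id $]
Step 10: reduce E->T. Stack=[( E] ptr=4 lookahead=) remaining=[) * num - id $]
Step 11: shift ). Stack=[( E )] ptr=5 lookahead=* remaining=[* num - id $]
Step 12: reduce F->( E ). Stack=[F] ptr=5 lookahead=* remaining=[* num - id $]
Step 13: reduce T->F. Stack=[T] ptr=5 lookahead=* remaining=[* num - id $]
Step 14: shift *. Stack=[T *] ptr=6 lookahead=num remaining=[num - id $]
Step 15: shift num. Stack=[T * num] ptr=7 lookahead=- remaining=[- id $]
Step 16: reduce F->num. Stack=[T * F] ptr=7 lookahead=- remaining=[- id $]
Step 17: reduce T->T * F. Stack=[T] ptr=7 lookahead=- remaining=[- id $]
Step 18: reduce E->T. Stack=[E] ptr=7 lookahead=- remaining=[- id $]
Step 19: shift -. Stack=[E -] ptr=8 lookahead=id remaining=[id $]
Step 20: shift id. Stack=[E - id] ptr=9 lookahead=$ remaining=[$]
Step 21: reduce F->id. Stack=[E - F] ptr=9 lookahead=$ remaining=[$]
Step 22: reduce T->F. Stack=[E - T] ptr=9 lookahead=$ remaining=[$]
Step 23: reduce E->E - T. Stack=[E] ptr=9 lookahead=$ remaining=[$]
Step 24: accept. Stack=[E] ptr=9 lookahead=$ remaining=[$]

Answer: 24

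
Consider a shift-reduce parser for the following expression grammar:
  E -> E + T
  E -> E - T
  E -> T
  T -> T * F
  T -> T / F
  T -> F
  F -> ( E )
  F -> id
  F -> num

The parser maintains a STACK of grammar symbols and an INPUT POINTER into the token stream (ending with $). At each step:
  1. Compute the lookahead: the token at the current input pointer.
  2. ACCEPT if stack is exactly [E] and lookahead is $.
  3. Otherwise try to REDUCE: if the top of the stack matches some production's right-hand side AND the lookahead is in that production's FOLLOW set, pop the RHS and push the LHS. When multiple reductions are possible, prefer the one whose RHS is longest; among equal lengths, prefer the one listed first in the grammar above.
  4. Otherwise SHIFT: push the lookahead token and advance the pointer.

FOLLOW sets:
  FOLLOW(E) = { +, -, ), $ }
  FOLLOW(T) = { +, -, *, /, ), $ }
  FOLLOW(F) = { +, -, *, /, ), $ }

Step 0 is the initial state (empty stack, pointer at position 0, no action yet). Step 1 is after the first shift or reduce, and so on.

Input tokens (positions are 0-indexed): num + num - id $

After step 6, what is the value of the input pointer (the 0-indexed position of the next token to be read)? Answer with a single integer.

Step 1: shift num. Stack=[num] ptr=1 lookahead=+ remaining=[+ num - id $]
Step 2: reduce F->num. Stack=[F] ptr=1 lookahead=+ remaining=[+ num - id $]
Step 3: reduce T->F. Stack=[T] ptr=1 lookahead=+ remaining=[+ num - id $]
Step 4: reduce E->T. Stack=[E] ptr=1 lookahead=+ remaining=[+ num - id $]
Step 5: shift +. Stack=[E +] ptr=2 lookahead=num remaining=[num - id $]
Step 6: shift num. Stack=[E + num] ptr=3 lookahead=- remaining=[- id $]

Answer: 3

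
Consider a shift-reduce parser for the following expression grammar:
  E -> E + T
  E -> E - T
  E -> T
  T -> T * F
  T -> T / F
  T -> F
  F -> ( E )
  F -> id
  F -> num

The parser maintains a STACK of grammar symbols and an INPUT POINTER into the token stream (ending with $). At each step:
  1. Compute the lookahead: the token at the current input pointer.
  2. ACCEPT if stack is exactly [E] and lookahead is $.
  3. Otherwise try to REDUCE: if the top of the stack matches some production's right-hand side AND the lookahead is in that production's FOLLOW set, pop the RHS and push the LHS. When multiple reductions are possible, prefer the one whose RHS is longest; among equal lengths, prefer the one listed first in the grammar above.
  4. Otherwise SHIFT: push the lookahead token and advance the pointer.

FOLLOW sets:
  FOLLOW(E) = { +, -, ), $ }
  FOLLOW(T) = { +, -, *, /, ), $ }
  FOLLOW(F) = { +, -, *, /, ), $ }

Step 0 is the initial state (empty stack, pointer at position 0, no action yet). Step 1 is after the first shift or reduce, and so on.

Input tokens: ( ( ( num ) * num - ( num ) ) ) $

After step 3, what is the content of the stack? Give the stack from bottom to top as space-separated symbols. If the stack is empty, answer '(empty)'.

Answer: ( ( (

Derivation:
Step 1: shift (. Stack=[(] ptr=1 lookahead=( remaining=[( ( num ) * num - ( num ) ) ) $]
Step 2: shift (. Stack=[( (] ptr=2 lookahead=( remaining=[( num ) * num - ( num ) ) ) $]
Step 3: shift (. Stack=[( ( (] ptr=3 lookahead=num remaining=[num ) * num - ( num ) ) ) $]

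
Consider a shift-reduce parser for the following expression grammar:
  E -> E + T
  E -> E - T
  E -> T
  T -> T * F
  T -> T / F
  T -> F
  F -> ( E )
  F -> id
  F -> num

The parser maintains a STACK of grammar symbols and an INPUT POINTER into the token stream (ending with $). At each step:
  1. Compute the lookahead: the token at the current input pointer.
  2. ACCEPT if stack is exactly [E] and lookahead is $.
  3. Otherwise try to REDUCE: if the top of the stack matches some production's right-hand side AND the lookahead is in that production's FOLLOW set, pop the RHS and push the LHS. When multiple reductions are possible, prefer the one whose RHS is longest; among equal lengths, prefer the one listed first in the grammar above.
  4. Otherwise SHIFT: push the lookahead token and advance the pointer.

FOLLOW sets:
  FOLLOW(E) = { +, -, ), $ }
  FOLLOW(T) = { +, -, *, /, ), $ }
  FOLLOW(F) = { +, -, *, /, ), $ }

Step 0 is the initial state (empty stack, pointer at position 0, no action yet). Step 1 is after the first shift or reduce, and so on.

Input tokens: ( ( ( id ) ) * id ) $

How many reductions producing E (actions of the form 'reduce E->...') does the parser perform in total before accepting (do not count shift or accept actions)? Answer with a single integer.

Step 1: shift (. Stack=[(] ptr=1 lookahead=( remaining=[( ( id ) ) * id ) $]
Step 2: shift (. Stack=[( (] ptr=2 lookahead=( remaining=[( id ) ) * id ) $]
Step 3: shift (. Stack=[( ( (] ptr=3 lookahead=id remaining=[id ) ) * id ) $]
Step 4: shift id. Stack=[( ( ( id] ptr=4 lookahead=) remaining=[) ) * id ) $]
Step 5: reduce F->id. Stack=[( ( ( F] ptr=4 lookahead=) remaining=[) ) * id ) $]
Step 6: reduce T->F. Stack=[( ( ( T] ptr=4 lookahead=) remaining=[) ) * id ) $]
Step 7: reduce E->T. Stack=[( ( ( E] ptr=4 lookahead=) remaining=[) ) * id ) $]
Step 8: shift ). Stack=[( ( ( E )] ptr=5 lookahead=) remaining=[) * id ) $]
Step 9: reduce F->( E ). Stack=[( ( F] ptr=5 lookahead=) remaining=[) * id ) $]
Step 10: reduce T->F. Stack=[( ( T] ptr=5 lookahead=) remaining=[) * id ) $]
Step 11: reduce E->T. Stack=[( ( E] ptr=5 lookahead=) remaining=[) * id ) $]
Step 12: shift ). Stack=[( ( E )] ptr=6 lookahead=* remaining=[* id ) $]
Step 13: reduce F->( E ). Stack=[( F] ptr=6 lookahead=* remaining=[* id ) $]
Step 14: reduce T->F. Stack=[( T] ptr=6 lookahead=* remaining=[* id ) $]
Step 15: shift *. Stack=[( T *] ptr=7 lookahead=id remaining=[id ) $]
Step 16: shift id. Stack=[( T * id] ptr=8 lookahead=) remaining=[) $]
Step 17: reduce F->id. Stack=[( T * F] ptr=8 lookahead=) remaining=[) $]
Step 18: reduce T->T * F. Stack=[( T] ptr=8 lookahead=) remaining=[) $]
Step 19: reduce E->T. Stack=[( E] ptr=8 lookahead=) remaining=[) $]
Step 20: shift ). Stack=[( E )] ptr=9 lookahead=$ remaining=[$]
Step 21: reduce F->( E ). Stack=[F] ptr=9 lookahead=$ remaining=[$]
Step 22: reduce T->F. Stack=[T] ptr=9 lookahead=$ remaining=[$]
Step 23: reduce E->T. Stack=[E] ptr=9 lookahead=$ remaining=[$]
Step 24: accept. Stack=[E] ptr=9 lookahead=$ remaining=[$]

Answer: 4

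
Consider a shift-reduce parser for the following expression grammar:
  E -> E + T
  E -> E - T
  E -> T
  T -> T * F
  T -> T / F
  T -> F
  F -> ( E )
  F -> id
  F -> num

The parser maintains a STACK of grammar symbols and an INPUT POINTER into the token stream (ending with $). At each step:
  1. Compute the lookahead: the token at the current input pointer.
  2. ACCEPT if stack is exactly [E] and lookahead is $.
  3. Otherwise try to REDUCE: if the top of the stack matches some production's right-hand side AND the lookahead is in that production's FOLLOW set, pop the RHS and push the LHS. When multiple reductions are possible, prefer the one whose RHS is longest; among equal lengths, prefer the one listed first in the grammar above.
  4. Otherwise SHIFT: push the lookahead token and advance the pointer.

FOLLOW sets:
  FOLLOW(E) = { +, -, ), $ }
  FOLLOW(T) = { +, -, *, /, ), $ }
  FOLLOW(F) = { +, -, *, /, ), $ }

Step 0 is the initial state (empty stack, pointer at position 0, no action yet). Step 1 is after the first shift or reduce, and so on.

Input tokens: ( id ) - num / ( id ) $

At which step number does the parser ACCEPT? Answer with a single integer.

Step 1: shift (. Stack=[(] ptr=1 lookahead=id remaining=[id ) - num / ( id ) $]
Step 2: shift id. Stack=[( id] ptr=2 lookahead=) remaining=[) - num / ( id ) $]
Step 3: reduce F->id. Stack=[( F] ptr=2 lookahead=) remaining=[) - num / ( id ) $]
Step 4: reduce T->F. Stack=[( T] ptr=2 lookahead=) remaining=[) - num / ( id ) $]
Step 5: reduce E->T. Stack=[( E] ptr=2 lookahead=) remaining=[) - num / ( id ) $]
Step 6: shift ). Stack=[( E )] ptr=3 lookahead=- remaining=[- num / ( id ) $]
Step 7: reduce F->( E ). Stack=[F] ptr=3 lookahead=- remaining=[- num / ( id ) $]
Step 8: reduce T->F. Stack=[T] ptr=3 lookahead=- remaining=[- num / ( id ) $]
Step 9: reduce E->T. Stack=[E] ptr=3 lookahead=- remaining=[- num / ( id ) $]
Step 10: shift -. Stack=[E -] ptr=4 lookahead=num remaining=[num / ( id ) $]
Step 11: shift num. Stack=[E - num] ptr=5 lookahead=/ remaining=[/ ( id ) $]
Step 12: reduce F->num. Stack=[E - F] ptr=5 lookahead=/ remaining=[/ ( id ) $]
Step 13: reduce T->F. Stack=[E - T] ptr=5 lookahead=/ remaining=[/ ( id ) $]
Step 14: shift /. Stack=[E - T /] ptr=6 lookahead=( remaining=[( id ) $]
Step 15: shift (. Stack=[E - T / (] ptr=7 lookahead=id remaining=[id ) $]
Step 16: shift id. Stack=[E - T / ( id] ptr=8 lookahead=) remaining=[) $]
Step 17: reduce F->id. Stack=[E - T / ( F] ptr=8 lookahead=) remaining=[) $]
Step 18: reduce T->F. Stack=[E - T / ( T] ptr=8 lookahead=) remaining=[) $]
Step 19: reduce E->T. Stack=[E - T / ( E] ptr=8 lookahead=) remaining=[) $]
Step 20: shift ). Stack=[E - T / ( E )] ptr=9 lookahead=$ remaining=[$]
Step 21: reduce F->( E ). Stack=[E - T / F] ptr=9 lookahead=$ remaining=[$]
Step 22: reduce T->T / F. Stack=[E - T] ptr=9 lookahead=$ remaining=[$]
Step 23: reduce E->E - T. Stack=[E] ptr=9 lookahead=$ remaining=[$]
Step 24: accept. Stack=[E] ptr=9 lookahead=$ remaining=[$]

Answer: 24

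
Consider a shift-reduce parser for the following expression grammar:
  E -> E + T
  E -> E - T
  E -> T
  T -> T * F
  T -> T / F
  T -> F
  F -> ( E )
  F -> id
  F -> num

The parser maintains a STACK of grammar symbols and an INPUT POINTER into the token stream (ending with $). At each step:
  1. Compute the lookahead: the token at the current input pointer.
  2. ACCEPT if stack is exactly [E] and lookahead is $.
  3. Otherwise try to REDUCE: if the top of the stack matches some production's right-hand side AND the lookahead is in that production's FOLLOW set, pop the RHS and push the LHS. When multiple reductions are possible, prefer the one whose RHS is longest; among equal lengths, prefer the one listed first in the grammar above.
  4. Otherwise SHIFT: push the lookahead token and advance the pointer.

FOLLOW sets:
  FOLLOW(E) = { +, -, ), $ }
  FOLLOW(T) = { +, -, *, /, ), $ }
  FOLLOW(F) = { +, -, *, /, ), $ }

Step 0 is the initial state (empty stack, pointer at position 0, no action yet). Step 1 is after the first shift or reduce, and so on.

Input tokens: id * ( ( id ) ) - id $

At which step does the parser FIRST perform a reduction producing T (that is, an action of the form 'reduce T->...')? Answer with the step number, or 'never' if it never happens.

Step 1: shift id. Stack=[id] ptr=1 lookahead=* remaining=[* ( ( id ) ) - id $]
Step 2: reduce F->id. Stack=[F] ptr=1 lookahead=* remaining=[* ( ( id ) ) - id $]
Step 3: reduce T->F. Stack=[T] ptr=1 lookahead=* remaining=[* ( ( id ) ) - id $]

Answer: 3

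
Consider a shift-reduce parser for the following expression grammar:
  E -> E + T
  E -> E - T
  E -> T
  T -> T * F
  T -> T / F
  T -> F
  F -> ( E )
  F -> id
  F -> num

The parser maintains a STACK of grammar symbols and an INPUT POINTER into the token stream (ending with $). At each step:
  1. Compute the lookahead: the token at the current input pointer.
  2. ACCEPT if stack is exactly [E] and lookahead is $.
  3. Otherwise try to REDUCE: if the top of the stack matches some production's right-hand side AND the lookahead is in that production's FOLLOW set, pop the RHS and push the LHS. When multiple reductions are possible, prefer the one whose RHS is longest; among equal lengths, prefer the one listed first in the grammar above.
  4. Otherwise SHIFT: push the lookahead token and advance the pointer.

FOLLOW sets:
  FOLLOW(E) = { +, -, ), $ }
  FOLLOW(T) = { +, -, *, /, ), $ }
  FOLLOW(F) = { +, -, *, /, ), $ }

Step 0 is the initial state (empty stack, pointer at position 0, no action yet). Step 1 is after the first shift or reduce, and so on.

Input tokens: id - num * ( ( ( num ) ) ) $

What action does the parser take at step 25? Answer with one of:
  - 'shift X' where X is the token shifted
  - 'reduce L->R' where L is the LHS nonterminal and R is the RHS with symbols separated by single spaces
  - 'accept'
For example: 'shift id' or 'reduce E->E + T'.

Step 1: shift id. Stack=[id] ptr=1 lookahead=- remaining=[- num * ( ( ( num ) ) ) $]
Step 2: reduce F->id. Stack=[F] ptr=1 lookahead=- remaining=[- num * ( ( ( num ) ) ) $]
Step 3: reduce T->F. Stack=[T] ptr=1 lookahead=- remaining=[- num * ( ( ( num ) ) ) $]
Step 4: reduce E->T. Stack=[E] ptr=1 lookahead=- remaining=[- num * ( ( ( num ) ) ) $]
Step 5: shift -. Stack=[E -] ptr=2 lookahead=num remaining=[num * ( ( ( num ) ) ) $]
Step 6: shift num. Stack=[E - num] ptr=3 lookahead=* remaining=[* ( ( ( num ) ) ) $]
Step 7: reduce F->num. Stack=[E - F] ptr=3 lookahead=* remaining=[* ( ( ( num ) ) ) $]
Step 8: reduce T->F. Stack=[E - T] ptr=3 lookahead=* remaining=[* ( ( ( num ) ) ) $]
Step 9: shift *. Stack=[E - T *] ptr=4 lookahead=( remaining=[( ( ( num ) ) ) $]
Step 10: shift (. Stack=[E - T * (] ptr=5 lookahead=( remaining=[( ( num ) ) ) $]
Step 11: shift (. Stack=[E - T * ( (] ptr=6 lookahead=( remaining=[( num ) ) ) $]
Step 12: shift (. Stack=[E - T * ( ( (] ptr=7 lookahead=num remaining=[num ) ) ) $]
Step 13: shift num. Stack=[E - T * ( ( ( num] ptr=8 lookahead=) remaining=[) ) ) $]
Step 14: reduce F->num. Stack=[E - T * ( ( ( F] ptr=8 lookahead=) remaining=[) ) ) $]
Step 15: reduce T->F. Stack=[E - T * ( ( ( T] ptr=8 lookahead=) remaining=[) ) ) $]
Step 16: reduce E->T. Stack=[E - T * ( ( ( E] ptr=8 lookahead=) remaining=[) ) ) $]
Step 17: shift ). Stack=[E - T * ( ( ( E )] ptr=9 lookahead=) remaining=[) ) $]
Step 18: reduce F->( E ). Stack=[E - T * ( ( F] ptr=9 lookahead=) remaining=[) ) $]
Step 19: reduce T->F. Stack=[E - T * ( ( T] ptr=9 lookahead=) remaining=[) ) $]
Step 20: reduce E->T. Stack=[E - T * ( ( E] ptr=9 lookahead=) remaining=[) ) $]
Step 21: shift ). Stack=[E - T * ( ( E )] ptr=10 lookahead=) remaining=[) $]
Step 22: reduce F->( E ). Stack=[E - T * ( F] ptr=10 lookahead=) remaining=[) $]
Step 23: reduce T->F. Stack=[E - T * ( T] ptr=10 lookahead=) remaining=[) $]
Step 24: reduce E->T. Stack=[E - T * ( E] ptr=10 lookahead=) remaining=[) $]
Step 25: shift ). Stack=[E - T * ( E )] ptr=11 lookahead=$ remaining=[$]

Answer: shift )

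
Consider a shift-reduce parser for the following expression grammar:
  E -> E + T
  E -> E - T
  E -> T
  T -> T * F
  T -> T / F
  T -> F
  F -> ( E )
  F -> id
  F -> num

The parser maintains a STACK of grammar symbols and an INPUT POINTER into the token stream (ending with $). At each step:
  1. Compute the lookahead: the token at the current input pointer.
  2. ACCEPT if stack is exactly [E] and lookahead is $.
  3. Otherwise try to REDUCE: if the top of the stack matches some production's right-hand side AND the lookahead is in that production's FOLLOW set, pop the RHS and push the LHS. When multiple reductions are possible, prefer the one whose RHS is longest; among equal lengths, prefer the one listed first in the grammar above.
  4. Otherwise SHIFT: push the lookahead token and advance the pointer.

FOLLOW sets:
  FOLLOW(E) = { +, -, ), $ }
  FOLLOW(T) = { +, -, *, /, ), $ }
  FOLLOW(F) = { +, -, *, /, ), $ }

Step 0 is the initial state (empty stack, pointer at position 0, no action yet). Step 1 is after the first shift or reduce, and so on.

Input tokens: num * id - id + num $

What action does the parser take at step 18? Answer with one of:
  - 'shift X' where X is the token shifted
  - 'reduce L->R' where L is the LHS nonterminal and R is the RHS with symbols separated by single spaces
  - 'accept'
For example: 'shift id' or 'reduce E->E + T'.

Step 1: shift num. Stack=[num] ptr=1 lookahead=* remaining=[* id - id + num $]
Step 2: reduce F->num. Stack=[F] ptr=1 lookahead=* remaining=[* id - id + num $]
Step 3: reduce T->F. Stack=[T] ptr=1 lookahead=* remaining=[* id - id + num $]
Step 4: shift *. Stack=[T *] ptr=2 lookahead=id remaining=[id - id + num $]
Step 5: shift id. Stack=[T * id] ptr=3 lookahead=- remaining=[- id + num $]
Step 6: reduce F->id. Stack=[T * F] ptr=3 lookahead=- remaining=[- id + num $]
Step 7: reduce T->T * F. Stack=[T] ptr=3 lookahead=- remaining=[- id + num $]
Step 8: reduce E->T. Stack=[E] ptr=3 lookahead=- remaining=[- id + num $]
Step 9: shift -. Stack=[E -] ptr=4 lookahead=id remaining=[id + num $]
Step 10: shift id. Stack=[E - id] ptr=5 lookahead=+ remaining=[+ num $]
Step 11: reduce F->id. Stack=[E - F] ptr=5 lookahead=+ remaining=[+ num $]
Step 12: reduce T->F. Stack=[E - T] ptr=5 lookahead=+ remaining=[+ num $]
Step 13: reduce E->E - T. Stack=[E] ptr=5 lookahead=+ remaining=[+ num $]
Step 14: shift +. Stack=[E +] ptr=6 lookahead=num remaining=[num $]
Step 15: shift num. Stack=[E + num] ptr=7 lookahead=$ remaining=[$]
Step 16: reduce F->num. Stack=[E + F] ptr=7 lookahead=$ remaining=[$]
Step 17: reduce T->F. Stack=[E + T] ptr=7 lookahead=$ remaining=[$]
Step 18: reduce E->E + T. Stack=[E] ptr=7 lookahead=$ remaining=[$]

Answer: reduce E->E + T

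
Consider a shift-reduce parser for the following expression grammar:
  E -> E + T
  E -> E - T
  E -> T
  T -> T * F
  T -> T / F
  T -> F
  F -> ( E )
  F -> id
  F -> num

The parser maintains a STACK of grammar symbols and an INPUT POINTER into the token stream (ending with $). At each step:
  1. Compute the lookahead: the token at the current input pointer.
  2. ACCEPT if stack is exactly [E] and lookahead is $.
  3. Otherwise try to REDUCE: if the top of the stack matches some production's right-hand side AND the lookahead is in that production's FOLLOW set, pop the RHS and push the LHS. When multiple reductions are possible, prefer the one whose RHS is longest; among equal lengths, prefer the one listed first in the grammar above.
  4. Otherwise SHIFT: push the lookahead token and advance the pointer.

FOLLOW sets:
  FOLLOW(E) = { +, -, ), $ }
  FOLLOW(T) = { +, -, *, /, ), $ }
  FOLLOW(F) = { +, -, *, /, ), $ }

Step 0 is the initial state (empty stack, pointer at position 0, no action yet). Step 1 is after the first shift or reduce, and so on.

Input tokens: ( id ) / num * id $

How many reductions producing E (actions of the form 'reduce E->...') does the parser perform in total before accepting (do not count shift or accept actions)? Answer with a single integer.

Step 1: shift (. Stack=[(] ptr=1 lookahead=id remaining=[id ) / num * id $]
Step 2: shift id. Stack=[( id] ptr=2 lookahead=) remaining=[) / num * id $]
Step 3: reduce F->id. Stack=[( F] ptr=2 lookahead=) remaining=[) / num * id $]
Step 4: reduce T->F. Stack=[( T] ptr=2 lookahead=) remaining=[) / num * id $]
Step 5: reduce E->T. Stack=[( E] ptr=2 lookahead=) remaining=[) / num * id $]
Step 6: shift ). Stack=[( E )] ptr=3 lookahead=/ remaining=[/ num * id $]
Step 7: reduce F->( E ). Stack=[F] ptr=3 lookahead=/ remaining=[/ num * id $]
Step 8: reduce T->F. Stack=[T] ptr=3 lookahead=/ remaining=[/ num * id $]
Step 9: shift /. Stack=[T /] ptr=4 lookahead=num remaining=[num * id $]
Step 10: shift num. Stack=[T / num] ptr=5 lookahead=* remaining=[* id $]
Step 11: reduce F->num. Stack=[T / F] ptr=5 lookahead=* remaining=[* id $]
Step 12: reduce T->T / F. Stack=[T] ptr=5 lookahead=* remaining=[* id $]
Step 13: shift *. Stack=[T *] ptr=6 lookahead=id remaining=[id $]
Step 14: shift id. Stack=[T * id] ptr=7 lookahead=$ remaining=[$]
Step 15: reduce F->id. Stack=[T * F] ptr=7 lookahead=$ remaining=[$]
Step 16: reduce T->T * F. Stack=[T] ptr=7 lookahead=$ remaining=[$]
Step 17: reduce E->T. Stack=[E] ptr=7 lookahead=$ remaining=[$]
Step 18: accept. Stack=[E] ptr=7 lookahead=$ remaining=[$]

Answer: 2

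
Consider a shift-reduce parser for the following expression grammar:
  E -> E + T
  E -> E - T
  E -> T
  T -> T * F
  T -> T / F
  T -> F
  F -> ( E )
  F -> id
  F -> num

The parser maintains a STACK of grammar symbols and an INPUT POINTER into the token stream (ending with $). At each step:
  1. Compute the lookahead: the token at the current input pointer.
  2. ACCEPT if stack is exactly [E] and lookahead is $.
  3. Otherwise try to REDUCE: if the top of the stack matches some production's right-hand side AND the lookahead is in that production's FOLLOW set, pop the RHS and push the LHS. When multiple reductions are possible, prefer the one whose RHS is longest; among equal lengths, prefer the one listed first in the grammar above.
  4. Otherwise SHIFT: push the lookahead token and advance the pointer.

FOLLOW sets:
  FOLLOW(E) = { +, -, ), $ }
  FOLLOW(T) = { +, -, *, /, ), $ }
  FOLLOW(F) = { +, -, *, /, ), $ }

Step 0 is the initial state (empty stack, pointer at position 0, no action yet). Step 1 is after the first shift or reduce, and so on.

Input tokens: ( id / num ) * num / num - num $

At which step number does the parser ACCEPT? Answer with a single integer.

Step 1: shift (. Stack=[(] ptr=1 lookahead=id remaining=[id / num ) * num / num - num $]
Step 2: shift id. Stack=[( id] ptr=2 lookahead=/ remaining=[/ num ) * num / num - num $]
Step 3: reduce F->id. Stack=[( F] ptr=2 lookahead=/ remaining=[/ num ) * num / num - num $]
Step 4: reduce T->F. Stack=[( T] ptr=2 lookahead=/ remaining=[/ num ) * num / num - num $]
Step 5: shift /. Stack=[( T /] ptr=3 lookahead=num remaining=[num ) * num / num - num $]
Step 6: shift num. Stack=[( T / num] ptr=4 lookahead=) remaining=[) * num / num - num $]
Step 7: reduce F->num. Stack=[( T / F] ptr=4 lookahead=) remaining=[) * num / num - num $]
Step 8: reduce T->T / F. Stack=[( T] ptr=4 lookahead=) remaining=[) * num / num - num $]
Step 9: reduce E->T. Stack=[( E] ptr=4 lookahead=) remaining=[) * num / num - num $]
Step 10: shift ). Stack=[( E )] ptr=5 lookahead=* remaining=[* num / num - num $]
Step 11: reduce F->( E ). Stack=[F] ptr=5 lookahead=* remaining=[* num / num - num $]
Step 12: reduce T->F. Stack=[T] ptr=5 lookahead=* remaining=[* num / num - num $]
Step 13: shift *. Stack=[T *] ptr=6 lookahead=num remaining=[num / num - num $]
Step 14: shift num. Stack=[T * num] ptr=7 lookahead=/ remaining=[/ num - num $]
Step 15: reduce F->num. Stack=[T * F] ptr=7 lookahead=/ remaining=[/ num - num $]
Step 16: reduce T->T * F. Stack=[T] ptr=7 lookahead=/ remaining=[/ num - num $]
Step 17: shift /. Stack=[T /] ptr=8 lookahead=num remaining=[num - num $]
Step 18: shift num. Stack=[T / num] ptr=9 lookahead=- remaining=[- num $]
Step 19: reduce F->num. Stack=[T / F] ptr=9 lookahead=- remaining=[- num $]
Step 20: reduce T->T / F. Stack=[T] ptr=9 lookahead=- remaining=[- num $]
Step 21: reduce E->T. Stack=[E] ptr=9 lookahead=- remaining=[- num $]
Step 22: shift -. Stack=[E -] ptr=10 lookahead=num remaining=[num $]
Step 23: shift num. Stack=[E - num] ptr=11 lookahead=$ remaining=[$]
Step 24: reduce F->num. Stack=[E - F] ptr=11 lookahead=$ remaining=[$]
Step 25: reduce T->F. Stack=[E - T] ptr=11 lookahead=$ remaining=[$]
Step 26: reduce E->E - T. Stack=[E] ptr=11 lookahead=$ remaining=[$]
Step 27: accept. Stack=[E] ptr=11 lookahead=$ remaining=[$]

Answer: 27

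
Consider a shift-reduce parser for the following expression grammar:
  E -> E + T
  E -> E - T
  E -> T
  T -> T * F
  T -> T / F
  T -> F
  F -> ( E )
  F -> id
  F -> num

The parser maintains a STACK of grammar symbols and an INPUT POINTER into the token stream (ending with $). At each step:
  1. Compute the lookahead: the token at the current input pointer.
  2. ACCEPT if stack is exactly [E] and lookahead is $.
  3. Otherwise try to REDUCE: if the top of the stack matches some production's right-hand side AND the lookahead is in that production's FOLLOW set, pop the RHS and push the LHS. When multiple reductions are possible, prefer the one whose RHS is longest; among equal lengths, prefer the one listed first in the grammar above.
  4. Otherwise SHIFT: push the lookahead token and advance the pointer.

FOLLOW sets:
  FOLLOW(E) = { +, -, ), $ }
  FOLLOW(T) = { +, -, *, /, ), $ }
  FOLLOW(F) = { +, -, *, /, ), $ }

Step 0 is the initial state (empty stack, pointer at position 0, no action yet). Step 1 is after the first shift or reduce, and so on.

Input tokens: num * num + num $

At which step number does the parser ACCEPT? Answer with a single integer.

Answer: 14

Derivation:
Step 1: shift num. Stack=[num] ptr=1 lookahead=* remaining=[* num + num $]
Step 2: reduce F->num. Stack=[F] ptr=1 lookahead=* remaining=[* num + num $]
Step 3: reduce T->F. Stack=[T] ptr=1 lookahead=* remaining=[* num + num $]
Step 4: shift *. Stack=[T *] ptr=2 lookahead=num remaining=[num + num $]
Step 5: shift num. Stack=[T * num] ptr=3 lookahead=+ remaining=[+ num $]
Step 6: reduce F->num. Stack=[T * F] ptr=3 lookahead=+ remaining=[+ num $]
Step 7: reduce T->T * F. Stack=[T] ptr=3 lookahead=+ remaining=[+ num $]
Step 8: reduce E->T. Stack=[E] ptr=3 lookahead=+ remaining=[+ num $]
Step 9: shift +. Stack=[E +] ptr=4 lookahead=num remaining=[num $]
Step 10: shift num. Stack=[E + num] ptr=5 lookahead=$ remaining=[$]
Step 11: reduce F->num. Stack=[E + F] ptr=5 lookahead=$ remaining=[$]
Step 12: reduce T->F. Stack=[E + T] ptr=5 lookahead=$ remaining=[$]
Step 13: reduce E->E + T. Stack=[E] ptr=5 lookahead=$ remaining=[$]
Step 14: accept. Stack=[E] ptr=5 lookahead=$ remaining=[$]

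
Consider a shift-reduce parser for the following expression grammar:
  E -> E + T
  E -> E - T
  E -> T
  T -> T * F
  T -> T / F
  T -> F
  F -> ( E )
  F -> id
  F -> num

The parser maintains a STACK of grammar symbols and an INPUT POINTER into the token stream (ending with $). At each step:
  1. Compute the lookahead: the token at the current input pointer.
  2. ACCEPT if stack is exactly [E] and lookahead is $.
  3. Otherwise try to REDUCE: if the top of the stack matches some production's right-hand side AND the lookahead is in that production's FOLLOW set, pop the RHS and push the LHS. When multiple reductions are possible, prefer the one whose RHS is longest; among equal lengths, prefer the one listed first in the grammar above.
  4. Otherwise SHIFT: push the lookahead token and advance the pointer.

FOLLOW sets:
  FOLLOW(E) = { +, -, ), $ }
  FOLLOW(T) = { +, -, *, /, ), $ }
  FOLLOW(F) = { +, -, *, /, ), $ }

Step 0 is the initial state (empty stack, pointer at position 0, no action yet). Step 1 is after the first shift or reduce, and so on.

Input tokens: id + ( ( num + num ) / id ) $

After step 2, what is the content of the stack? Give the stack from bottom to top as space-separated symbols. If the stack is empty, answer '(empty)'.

Step 1: shift id. Stack=[id] ptr=1 lookahead=+ remaining=[+ ( ( num + num ) / id ) $]
Step 2: reduce F->id. Stack=[F] ptr=1 lookahead=+ remaining=[+ ( ( num + num ) / id ) $]

Answer: F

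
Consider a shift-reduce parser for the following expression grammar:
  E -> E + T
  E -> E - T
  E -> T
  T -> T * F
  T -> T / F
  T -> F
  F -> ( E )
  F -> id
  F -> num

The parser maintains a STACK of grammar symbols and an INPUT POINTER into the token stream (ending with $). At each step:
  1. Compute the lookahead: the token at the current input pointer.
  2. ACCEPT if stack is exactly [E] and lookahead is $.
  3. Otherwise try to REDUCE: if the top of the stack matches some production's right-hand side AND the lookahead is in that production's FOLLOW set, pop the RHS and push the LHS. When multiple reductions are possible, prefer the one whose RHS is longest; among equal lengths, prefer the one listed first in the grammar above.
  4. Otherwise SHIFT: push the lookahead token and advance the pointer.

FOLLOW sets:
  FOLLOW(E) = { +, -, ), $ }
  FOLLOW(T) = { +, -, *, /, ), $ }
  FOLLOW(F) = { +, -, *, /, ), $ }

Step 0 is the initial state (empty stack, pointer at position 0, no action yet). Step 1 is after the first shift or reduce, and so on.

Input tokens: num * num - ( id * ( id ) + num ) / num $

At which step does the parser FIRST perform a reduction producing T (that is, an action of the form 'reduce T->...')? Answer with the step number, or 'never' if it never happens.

Answer: 3

Derivation:
Step 1: shift num. Stack=[num] ptr=1 lookahead=* remaining=[* num - ( id * ( id ) + num ) / num $]
Step 2: reduce F->num. Stack=[F] ptr=1 lookahead=* remaining=[* num - ( id * ( id ) + num ) / num $]
Step 3: reduce T->F. Stack=[T] ptr=1 lookahead=* remaining=[* num - ( id * ( id ) + num ) / num $]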